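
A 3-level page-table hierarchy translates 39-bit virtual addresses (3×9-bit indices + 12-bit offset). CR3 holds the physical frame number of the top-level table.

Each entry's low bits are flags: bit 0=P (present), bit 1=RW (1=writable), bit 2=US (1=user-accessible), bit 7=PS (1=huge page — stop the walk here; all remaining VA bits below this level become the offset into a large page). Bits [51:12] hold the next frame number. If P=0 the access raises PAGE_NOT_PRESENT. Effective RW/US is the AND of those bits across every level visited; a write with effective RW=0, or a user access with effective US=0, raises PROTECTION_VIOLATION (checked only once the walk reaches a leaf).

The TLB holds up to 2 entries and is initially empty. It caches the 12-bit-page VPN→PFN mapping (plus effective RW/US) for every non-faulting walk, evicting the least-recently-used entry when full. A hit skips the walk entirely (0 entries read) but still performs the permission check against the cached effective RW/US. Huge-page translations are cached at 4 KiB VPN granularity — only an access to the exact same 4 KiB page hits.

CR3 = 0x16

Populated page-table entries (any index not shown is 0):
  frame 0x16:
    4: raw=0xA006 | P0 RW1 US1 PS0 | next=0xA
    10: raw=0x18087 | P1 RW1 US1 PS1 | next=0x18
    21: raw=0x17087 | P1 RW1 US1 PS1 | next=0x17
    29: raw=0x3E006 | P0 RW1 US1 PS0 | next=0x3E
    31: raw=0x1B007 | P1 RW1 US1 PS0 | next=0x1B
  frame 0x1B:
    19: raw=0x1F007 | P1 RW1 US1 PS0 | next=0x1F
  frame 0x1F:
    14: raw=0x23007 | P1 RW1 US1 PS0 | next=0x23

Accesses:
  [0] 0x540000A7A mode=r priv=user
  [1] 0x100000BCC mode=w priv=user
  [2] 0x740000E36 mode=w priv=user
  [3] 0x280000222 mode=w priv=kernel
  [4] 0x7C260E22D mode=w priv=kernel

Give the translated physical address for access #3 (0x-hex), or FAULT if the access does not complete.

Trace:
#0 VA=0x540000A7A (r,user):
  L0: frame=0x16 idx=21 entry=0x17087 [P=1 RW=1 US=1 PS=1]
  ✓ 0x17A7A (huge @L0)  — 1 lookups
#1 VA=0x100000BCC (w,user):
  L0: frame=0x16 idx=4 entry=0xA006 [P=0 RW=1 US=1 PS=0]
  ⇒ fault: PAGE_NOT_PRESENT  — 1 lookups
#2 VA=0x740000E36 (w,user):
  L0: frame=0x16 idx=29 entry=0x3E006 [P=0 RW=1 US=1 PS=0]
  ⇒ fault: PAGE_NOT_PRESENT  — 1 lookups
#3 VA=0x280000222 (w,kernel):
  L0: frame=0x16 idx=10 entry=0x18087 [P=1 RW=1 US=1 PS=1]
  ✓ 0x18222 (huge @L0)  — 1 lookups
#4 VA=0x7C260E22D (w,kernel):
  L0: frame=0x16 idx=31 entry=0x1B007 [P=1 RW=1 US=1 PS=0]
  L1: frame=0x1B idx=19 entry=0x1F007 [P=1 RW=1 US=1 PS=0]
  L2: frame=0x1F idx=14 entry=0x23007 [P=1 RW=1 US=1 PS=0]
  ✓ 0x2322D  — 3 lookups

Access #3 PA: 0x18222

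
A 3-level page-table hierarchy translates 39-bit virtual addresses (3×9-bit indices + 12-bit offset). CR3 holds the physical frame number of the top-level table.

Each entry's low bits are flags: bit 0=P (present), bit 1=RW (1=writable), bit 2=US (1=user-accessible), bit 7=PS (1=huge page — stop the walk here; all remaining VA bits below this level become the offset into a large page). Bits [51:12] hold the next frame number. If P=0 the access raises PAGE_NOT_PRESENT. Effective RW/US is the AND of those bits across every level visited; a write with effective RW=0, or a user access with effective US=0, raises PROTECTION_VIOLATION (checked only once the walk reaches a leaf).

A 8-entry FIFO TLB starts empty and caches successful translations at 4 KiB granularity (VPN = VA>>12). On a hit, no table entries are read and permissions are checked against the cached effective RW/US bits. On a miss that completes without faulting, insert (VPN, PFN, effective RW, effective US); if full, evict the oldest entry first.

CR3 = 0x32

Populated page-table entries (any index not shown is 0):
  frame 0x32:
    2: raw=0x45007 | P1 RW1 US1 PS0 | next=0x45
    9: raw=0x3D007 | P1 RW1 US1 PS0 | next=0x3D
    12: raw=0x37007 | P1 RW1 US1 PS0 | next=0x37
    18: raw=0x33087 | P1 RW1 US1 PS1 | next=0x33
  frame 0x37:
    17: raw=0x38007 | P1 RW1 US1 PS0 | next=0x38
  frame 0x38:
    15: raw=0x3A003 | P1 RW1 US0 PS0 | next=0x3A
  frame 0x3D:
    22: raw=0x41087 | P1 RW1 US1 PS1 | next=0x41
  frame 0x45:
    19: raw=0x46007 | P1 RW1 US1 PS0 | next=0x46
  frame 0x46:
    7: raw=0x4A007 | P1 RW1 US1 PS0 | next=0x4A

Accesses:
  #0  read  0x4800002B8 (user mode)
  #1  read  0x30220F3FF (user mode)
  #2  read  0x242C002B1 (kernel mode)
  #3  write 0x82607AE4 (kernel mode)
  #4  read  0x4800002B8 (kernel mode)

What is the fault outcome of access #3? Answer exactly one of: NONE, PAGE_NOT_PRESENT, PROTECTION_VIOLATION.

Walk each access:
#0 VA=0x4800002B8 (r,user):
  [0] read 0x32 idx=18: raw=0x33087 flags P=1 W=1 U=1 S=1
  → PA=0x332B8 (huge @L0)  (1 entries read)
#1 VA=0x30220F3FF (r,user):
  [0] read 0x32 idx=12: raw=0x37007 flags P=1 W=1 U=1 S=0
  [1] read 0x37 idx=17: raw=0x38007 flags P=1 W=1 U=1 S=0
  [2] read 0x38 idx=15: raw=0x3A003 flags P=1 W=1 U=0 S=0
  ⇒ fault: PROTECTION_VIOLATION  — 3 lookups
#2 VA=0x242C002B1 (r,kernel):
  [0] read 0x32 idx=9: raw=0x3D007 flags P=1 W=1 U=1 S=0
  [1] read 0x3D idx=22: raw=0x41087 flags P=1 W=1 U=1 S=1
  → PA=0x412B1 (huge @L1)  (2 entries read)
#3 VA=0x82607AE4 (w,kernel):
  [0] read 0x32 idx=2: raw=0x45007 flags P=1 W=1 U=1 S=0
  [1] read 0x45 idx=19: raw=0x46007 flags P=1 W=1 U=1 S=0
  [2] read 0x46 idx=7: raw=0x4A007 flags P=1 W=1 U=1 S=0
  → PA=0x4AAE4  (3 entries read)
#4 VA=0x4800002B8 (r,kernel):
  TLB hit vpn=0x480000 → PA=0x332B8

Access #3 fault: NONE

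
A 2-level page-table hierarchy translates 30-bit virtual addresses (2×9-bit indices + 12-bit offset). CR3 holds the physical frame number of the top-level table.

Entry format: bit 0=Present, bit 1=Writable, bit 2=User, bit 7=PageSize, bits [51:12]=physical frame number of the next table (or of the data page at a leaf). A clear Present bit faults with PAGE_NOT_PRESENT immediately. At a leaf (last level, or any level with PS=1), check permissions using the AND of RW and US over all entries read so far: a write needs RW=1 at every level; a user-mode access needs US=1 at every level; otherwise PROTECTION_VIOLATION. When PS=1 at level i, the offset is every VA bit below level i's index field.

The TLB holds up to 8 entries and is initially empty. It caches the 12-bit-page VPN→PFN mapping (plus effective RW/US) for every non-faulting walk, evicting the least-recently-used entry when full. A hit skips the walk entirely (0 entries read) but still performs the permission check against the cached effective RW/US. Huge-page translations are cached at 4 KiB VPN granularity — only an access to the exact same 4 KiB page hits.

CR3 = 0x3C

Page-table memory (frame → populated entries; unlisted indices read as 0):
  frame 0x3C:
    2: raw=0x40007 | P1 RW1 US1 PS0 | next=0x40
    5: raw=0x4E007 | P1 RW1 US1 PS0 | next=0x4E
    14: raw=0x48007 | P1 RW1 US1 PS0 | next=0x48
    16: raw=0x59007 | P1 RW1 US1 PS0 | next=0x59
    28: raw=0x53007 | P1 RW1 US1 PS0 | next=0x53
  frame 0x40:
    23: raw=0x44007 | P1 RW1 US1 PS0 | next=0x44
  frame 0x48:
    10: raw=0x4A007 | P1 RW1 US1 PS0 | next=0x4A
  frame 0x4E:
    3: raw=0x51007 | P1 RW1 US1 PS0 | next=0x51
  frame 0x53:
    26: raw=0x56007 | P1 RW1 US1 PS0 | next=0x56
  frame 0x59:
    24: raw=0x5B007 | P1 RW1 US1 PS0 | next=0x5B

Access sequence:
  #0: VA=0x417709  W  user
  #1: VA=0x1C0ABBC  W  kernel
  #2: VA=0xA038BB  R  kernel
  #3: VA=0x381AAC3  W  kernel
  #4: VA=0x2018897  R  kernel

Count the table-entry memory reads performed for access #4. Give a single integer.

Per-access translation:
#0 VA=0x417709 (w,user):
  L0 @0x3C[2] → 0x40007  P=1,RW=1,US=1,PS=0
  L1 @0x40[23] → 0x44007  P=1,RW=1,US=1,PS=0
  → PA=0x44709  (2 entries read)
#1 VA=0x1C0ABBC (w,kernel):
  L0 @0x3C[14] → 0x48007  P=1,RW=1,US=1,PS=0
  L1 @0x48[10] → 0x4A007  P=1,RW=1,US=1,PS=0
  → PA=0x4ABBC  (2 entries read)
#2 VA=0xA038BB (r,kernel):
  L0 @0x3C[5] → 0x4E007  P=1,RW=1,US=1,PS=0
  L1 @0x4E[3] → 0x51007  P=1,RW=1,US=1,PS=0
  → PA=0x518BB  (2 entries read)
#3 VA=0x381AAC3 (w,kernel):
  L0 @0x3C[28] → 0x53007  P=1,RW=1,US=1,PS=0
  L1 @0x53[26] → 0x56007  P=1,RW=1,US=1,PS=0
  → PA=0x56AC3  (2 entries read)
#4 VA=0x2018897 (r,kernel):
  L0 @0x3C[16] → 0x59007  P=1,RW=1,US=1,PS=0
  L1 @0x59[24] → 0x5B007  P=1,RW=1,US=1,PS=0
  → PA=0x5B897  (2 entries read)

Entries read for #4: 2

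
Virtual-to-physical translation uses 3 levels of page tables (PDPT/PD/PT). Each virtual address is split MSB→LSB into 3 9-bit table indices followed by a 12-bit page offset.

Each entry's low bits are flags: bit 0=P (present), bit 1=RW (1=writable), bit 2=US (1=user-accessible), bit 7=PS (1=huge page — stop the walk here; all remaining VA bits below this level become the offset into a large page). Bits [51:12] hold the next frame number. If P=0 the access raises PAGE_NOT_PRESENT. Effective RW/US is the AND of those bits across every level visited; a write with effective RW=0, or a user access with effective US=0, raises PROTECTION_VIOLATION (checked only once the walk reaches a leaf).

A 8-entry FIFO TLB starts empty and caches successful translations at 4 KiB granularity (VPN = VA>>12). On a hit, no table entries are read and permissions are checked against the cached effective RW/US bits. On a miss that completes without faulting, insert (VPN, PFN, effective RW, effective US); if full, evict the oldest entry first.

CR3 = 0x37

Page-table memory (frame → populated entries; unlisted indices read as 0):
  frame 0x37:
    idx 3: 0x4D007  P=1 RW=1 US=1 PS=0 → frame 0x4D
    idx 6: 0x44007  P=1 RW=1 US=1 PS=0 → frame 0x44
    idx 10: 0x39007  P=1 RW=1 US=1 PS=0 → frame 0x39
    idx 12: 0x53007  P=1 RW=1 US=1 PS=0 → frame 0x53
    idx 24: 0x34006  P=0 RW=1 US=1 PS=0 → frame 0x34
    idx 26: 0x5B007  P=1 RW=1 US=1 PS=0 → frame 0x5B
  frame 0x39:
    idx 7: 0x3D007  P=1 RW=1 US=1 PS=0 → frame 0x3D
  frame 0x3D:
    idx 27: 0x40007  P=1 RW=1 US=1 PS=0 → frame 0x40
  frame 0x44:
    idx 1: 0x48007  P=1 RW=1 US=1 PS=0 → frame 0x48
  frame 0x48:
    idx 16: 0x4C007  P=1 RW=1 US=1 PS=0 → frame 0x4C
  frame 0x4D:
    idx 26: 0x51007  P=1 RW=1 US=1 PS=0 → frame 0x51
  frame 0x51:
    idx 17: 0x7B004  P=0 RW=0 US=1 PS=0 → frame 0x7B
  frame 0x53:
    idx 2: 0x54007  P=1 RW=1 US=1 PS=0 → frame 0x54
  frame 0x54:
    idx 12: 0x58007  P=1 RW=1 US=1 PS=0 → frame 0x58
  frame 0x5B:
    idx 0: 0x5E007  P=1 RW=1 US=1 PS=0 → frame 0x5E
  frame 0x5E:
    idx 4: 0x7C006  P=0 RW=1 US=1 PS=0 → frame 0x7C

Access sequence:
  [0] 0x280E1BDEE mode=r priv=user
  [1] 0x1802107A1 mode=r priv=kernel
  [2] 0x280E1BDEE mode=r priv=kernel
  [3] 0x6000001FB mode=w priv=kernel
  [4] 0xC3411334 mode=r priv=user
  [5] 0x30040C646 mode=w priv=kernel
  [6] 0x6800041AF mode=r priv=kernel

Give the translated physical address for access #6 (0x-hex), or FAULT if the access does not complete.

Trace:
#0 VA=0x280E1BDEE (r,user):
  L0: frame=0x37 idx=10 entry=0x39007 [P=1 RW=1 US=1 PS=0]
  L1: frame=0x39 idx=7 entry=0x3D007 [P=1 RW=1 US=1 PS=0]
  L2: frame=0x3D idx=27 entry=0x40007 [P=1 RW=1 US=1 PS=0]
  ⇒ phys 0x40DEE  [3 reads]
#1 VA=0x1802107A1 (r,kernel):
  L0: frame=0x37 idx=6 entry=0x44007 [P=1 RW=1 US=1 PS=0]
  L1: frame=0x44 idx=1 entry=0x48007 [P=1 RW=1 US=1 PS=0]
  L2: frame=0x48 idx=16 entry=0x4C007 [P=1 RW=1 US=1 PS=0]
  ⇒ phys 0x4C7A1  [3 reads]
#2 VA=0x280E1BDEE (r,kernel):
  TLB hit vpn=0x280E1B → PA=0x40DEE
#3 VA=0x6000001FB (w,kernel):
  L0: frame=0x37 idx=24 entry=0x34006 [P=0 RW=1 US=1 PS=0]
  ⇒ fault: PAGE_NOT_PRESENT  — 1 lookups
#4 VA=0xC3411334 (r,user):
  L0: frame=0x37 idx=3 entry=0x4D007 [P=1 RW=1 US=1 PS=0]
  L1: frame=0x4D idx=26 entry=0x51007 [P=1 RW=1 US=1 PS=0]
  L2: frame=0x51 idx=17 entry=0x7B004 [P=0 RW=0 US=1 PS=0]
  ⇒ fault: PAGE_NOT_PRESENT  — 3 lookups
#5 VA=0x30040C646 (w,kernel):
  L0: frame=0x37 idx=12 entry=0x53007 [P=1 RW=1 US=1 PS=0]
  L1: frame=0x53 idx=2 entry=0x54007 [P=1 RW=1 US=1 PS=0]
  L2: frame=0x54 idx=12 entry=0x58007 [P=1 RW=1 US=1 PS=0]
  ⇒ phys 0x58646  [3 reads]
#6 VA=0x6800041AF (r,kernel):
  L0: frame=0x37 idx=26 entry=0x5B007 [P=1 RW=1 US=1 PS=0]
  L1: frame=0x5B idx=0 entry=0x5E007 [P=1 RW=1 US=1 PS=0]
  L2: frame=0x5E idx=4 entry=0x7C006 [P=0 RW=1 US=1 PS=0]
  ⇒ fault: PAGE_NOT_PRESENT  — 3 lookups

Access #6 PA: FAULT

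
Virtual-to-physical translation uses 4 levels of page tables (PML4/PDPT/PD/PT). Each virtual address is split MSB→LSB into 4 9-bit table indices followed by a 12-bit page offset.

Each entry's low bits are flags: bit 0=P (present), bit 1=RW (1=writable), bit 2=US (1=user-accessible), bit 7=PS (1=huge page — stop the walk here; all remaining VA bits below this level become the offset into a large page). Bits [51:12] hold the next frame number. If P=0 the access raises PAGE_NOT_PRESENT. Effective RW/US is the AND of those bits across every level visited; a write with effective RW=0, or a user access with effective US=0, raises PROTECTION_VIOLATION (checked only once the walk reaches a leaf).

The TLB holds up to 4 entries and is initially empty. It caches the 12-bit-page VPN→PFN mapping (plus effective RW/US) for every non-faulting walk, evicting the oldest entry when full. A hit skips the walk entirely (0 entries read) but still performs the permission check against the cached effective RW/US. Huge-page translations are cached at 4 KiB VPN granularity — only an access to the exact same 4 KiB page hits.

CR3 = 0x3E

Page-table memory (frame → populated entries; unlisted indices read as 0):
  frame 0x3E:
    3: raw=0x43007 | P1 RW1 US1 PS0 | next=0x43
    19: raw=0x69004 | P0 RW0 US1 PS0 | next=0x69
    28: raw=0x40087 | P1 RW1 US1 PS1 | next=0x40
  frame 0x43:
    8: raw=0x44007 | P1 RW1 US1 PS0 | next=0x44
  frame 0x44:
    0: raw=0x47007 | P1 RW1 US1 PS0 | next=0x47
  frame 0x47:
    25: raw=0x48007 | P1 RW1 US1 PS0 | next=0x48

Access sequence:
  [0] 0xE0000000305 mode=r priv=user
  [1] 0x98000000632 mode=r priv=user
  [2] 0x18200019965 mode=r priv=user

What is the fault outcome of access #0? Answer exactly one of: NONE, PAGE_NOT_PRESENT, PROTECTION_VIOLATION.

Trace:
#0 VA=0xE0000000305 (r,user):
  L0 @0x3E[28] → 0x40087  P=1,RW=1,US=1,PS=1
  → PA=0x40305 (huge @L0)  (1 entries read)
#1 VA=0x98000000632 (r,user):
  L0 @0x3E[19] → 0x69004  P=0,RW=0,US=1,PS=0
  → PAGE_NOT_PRESENT  (1 entries read)
#2 VA=0x18200019965 (r,user):
  L0 @0x3E[3] → 0x43007  P=1,RW=1,US=1,PS=0
  L1 @0x43[8] → 0x44007  P=1,RW=1,US=1,PS=0
  L2 @0x44[0] → 0x47007  P=1,RW=1,US=1,PS=0
  L3 @0x47[25] → 0x48007  P=1,RW=1,US=1,PS=0
  → PA=0x48965  (4 entries read)

Access #0 fault: NONE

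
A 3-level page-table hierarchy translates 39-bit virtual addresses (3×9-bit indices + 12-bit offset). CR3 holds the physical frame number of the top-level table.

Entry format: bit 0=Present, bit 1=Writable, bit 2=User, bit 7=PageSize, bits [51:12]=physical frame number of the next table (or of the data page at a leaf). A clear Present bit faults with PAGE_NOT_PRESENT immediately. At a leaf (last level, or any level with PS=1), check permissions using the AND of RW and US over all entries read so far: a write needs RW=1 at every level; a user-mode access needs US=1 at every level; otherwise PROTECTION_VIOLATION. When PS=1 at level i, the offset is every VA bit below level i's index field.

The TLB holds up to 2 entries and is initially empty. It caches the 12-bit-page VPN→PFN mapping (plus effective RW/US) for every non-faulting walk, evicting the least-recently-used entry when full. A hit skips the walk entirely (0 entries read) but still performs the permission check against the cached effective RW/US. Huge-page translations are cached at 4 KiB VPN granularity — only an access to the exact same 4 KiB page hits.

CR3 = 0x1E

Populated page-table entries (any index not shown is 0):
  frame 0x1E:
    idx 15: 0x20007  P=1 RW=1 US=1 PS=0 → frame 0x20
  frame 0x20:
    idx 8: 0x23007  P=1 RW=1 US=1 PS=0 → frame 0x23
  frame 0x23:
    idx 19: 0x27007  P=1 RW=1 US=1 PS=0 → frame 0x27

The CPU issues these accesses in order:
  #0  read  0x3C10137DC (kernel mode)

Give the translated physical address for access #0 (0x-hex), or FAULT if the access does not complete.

Per-access translation:
#0 VA=0x3C10137DC (r,kernel):
  L0: frame=0x1E idx=15 entry=0x20007 [P=1 RW=1 US=1 PS=0]
  L1: frame=0x20 idx=8 entry=0x23007 [P=1 RW=1 US=1 PS=0]
  L2: frame=0x23 idx=19 entry=0x27007 [P=1 RW=1 US=1 PS=0]
  ✓ 0x277DC  — 3 lookups

Access #0 PA: 0x277DC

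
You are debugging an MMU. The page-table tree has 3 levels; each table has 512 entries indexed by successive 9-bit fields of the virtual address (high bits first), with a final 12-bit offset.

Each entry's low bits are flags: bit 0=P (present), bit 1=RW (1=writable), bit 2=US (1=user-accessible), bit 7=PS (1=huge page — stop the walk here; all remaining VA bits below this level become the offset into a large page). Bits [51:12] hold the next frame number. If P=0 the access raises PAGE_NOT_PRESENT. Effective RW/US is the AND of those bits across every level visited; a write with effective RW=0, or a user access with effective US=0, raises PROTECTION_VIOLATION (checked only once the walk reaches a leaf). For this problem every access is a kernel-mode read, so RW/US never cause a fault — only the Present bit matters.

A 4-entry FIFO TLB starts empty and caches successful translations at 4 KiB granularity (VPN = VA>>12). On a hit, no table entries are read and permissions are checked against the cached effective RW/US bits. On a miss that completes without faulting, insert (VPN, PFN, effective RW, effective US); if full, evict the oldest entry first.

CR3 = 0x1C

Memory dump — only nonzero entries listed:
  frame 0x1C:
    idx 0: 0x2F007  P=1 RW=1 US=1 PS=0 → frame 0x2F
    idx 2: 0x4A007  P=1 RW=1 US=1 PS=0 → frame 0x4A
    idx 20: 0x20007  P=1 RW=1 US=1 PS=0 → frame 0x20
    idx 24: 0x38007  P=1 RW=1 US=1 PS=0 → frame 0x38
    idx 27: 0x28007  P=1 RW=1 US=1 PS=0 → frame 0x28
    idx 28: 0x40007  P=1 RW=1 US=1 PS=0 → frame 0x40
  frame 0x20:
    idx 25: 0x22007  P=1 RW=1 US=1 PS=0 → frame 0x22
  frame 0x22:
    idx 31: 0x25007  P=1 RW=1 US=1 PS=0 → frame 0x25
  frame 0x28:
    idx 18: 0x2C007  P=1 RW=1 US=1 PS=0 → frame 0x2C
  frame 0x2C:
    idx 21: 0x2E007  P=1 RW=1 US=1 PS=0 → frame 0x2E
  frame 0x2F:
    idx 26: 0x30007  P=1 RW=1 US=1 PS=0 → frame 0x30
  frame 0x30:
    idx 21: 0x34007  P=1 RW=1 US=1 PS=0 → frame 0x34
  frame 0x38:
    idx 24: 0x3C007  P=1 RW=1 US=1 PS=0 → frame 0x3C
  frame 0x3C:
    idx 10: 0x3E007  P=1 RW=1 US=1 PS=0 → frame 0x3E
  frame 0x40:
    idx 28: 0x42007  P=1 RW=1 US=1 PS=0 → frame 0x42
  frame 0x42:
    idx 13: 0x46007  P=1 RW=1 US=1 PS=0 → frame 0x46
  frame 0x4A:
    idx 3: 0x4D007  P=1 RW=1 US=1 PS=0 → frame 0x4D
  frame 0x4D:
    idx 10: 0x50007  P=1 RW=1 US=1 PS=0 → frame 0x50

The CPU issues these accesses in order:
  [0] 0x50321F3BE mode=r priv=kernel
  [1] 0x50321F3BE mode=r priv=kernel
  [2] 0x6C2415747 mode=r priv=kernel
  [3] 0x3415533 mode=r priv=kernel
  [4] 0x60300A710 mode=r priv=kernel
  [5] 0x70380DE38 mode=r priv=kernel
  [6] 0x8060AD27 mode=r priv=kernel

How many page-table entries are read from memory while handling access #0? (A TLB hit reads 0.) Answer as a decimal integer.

Walk each access:
#0 VA=0x50321F3BE (r,kernel):
  L0: frame=0x1C idx=20 entry=0x20007 [P=1 RW=1 US=1 PS=0]
  L1: frame=0x20 idx=25 entry=0x22007 [P=1 RW=1 US=1 PS=0]
  L2: frame=0x22 idx=31 entry=0x25007 [P=1 RW=1 US=1 PS=0]
  ⇒ phys 0x253BE  [3 reads]
#1 VA=0x50321F3BE (r,kernel):
  TLB hit vpn=0x50321F → PA=0x253BE
#2 VA=0x6C2415747 (r,kernel):
  L0: frame=0x1C idx=27 entry=0x28007 [P=1 RW=1 US=1 PS=0]
  L1: frame=0x28 idx=18 entry=0x2C007 [P=1 RW=1 US=1 PS=0]
  L2: frame=0x2C idx=21 entry=0x2E007 [P=1 RW=1 US=1 PS=0]
  ⇒ phys 0x2E747  [3 reads]
#3 VA=0x3415533 (r,kernel):
  L0: frame=0x1C idx=0 entry=0x2F007 [P=1 RW=1 US=1 PS=0]
  L1: frame=0x2F idx=26 entry=0x30007 [P=1 RW=1 US=1 PS=0]
  L2: frame=0x30 idx=21 entry=0x34007 [P=1 RW=1 US=1 PS=0]
  ⇒ phys 0x34533  [3 reads]
#4 VA=0x60300A710 (r,kernel):
  L0: frame=0x1C idx=24 entry=0x38007 [P=1 RW=1 US=1 PS=0]
  L1: frame=0x38 idx=24 entry=0x3C007 [P=1 RW=1 US=1 PS=0]
  L2: frame=0x3C idx=10 entry=0x3E007 [P=1 RW=1 US=1 PS=0]
  ⇒ phys 0x3E710  [3 reads]
#5 VA=0x70380DE38 (r,kernel):
  L0: frame=0x1C idx=28 entry=0x40007 [P=1 RW=1 US=1 PS=0]
  L1: frame=0x40 idx=28 entry=0x42007 [P=1 RW=1 US=1 PS=0]
  L2: frame=0x42 idx=13 entry=0x46007 [P=1 RW=1 US=1 PS=0]
  ⇒ phys 0x46E38  [3 reads]
#6 VA=0x8060AD27 (r,kernel):
  L0: frame=0x1C idx=2 entry=0x4A007 [P=1 RW=1 US=1 PS=0]
  L1: frame=0x4A idx=3 entry=0x4D007 [P=1 RW=1 US=1 PS=0]
  L2: frame=0x4D idx=10 entry=0x50007 [P=1 RW=1 US=1 PS=0]
  ⇒ phys 0x50D27  [3 reads]

Entries read for #0: 3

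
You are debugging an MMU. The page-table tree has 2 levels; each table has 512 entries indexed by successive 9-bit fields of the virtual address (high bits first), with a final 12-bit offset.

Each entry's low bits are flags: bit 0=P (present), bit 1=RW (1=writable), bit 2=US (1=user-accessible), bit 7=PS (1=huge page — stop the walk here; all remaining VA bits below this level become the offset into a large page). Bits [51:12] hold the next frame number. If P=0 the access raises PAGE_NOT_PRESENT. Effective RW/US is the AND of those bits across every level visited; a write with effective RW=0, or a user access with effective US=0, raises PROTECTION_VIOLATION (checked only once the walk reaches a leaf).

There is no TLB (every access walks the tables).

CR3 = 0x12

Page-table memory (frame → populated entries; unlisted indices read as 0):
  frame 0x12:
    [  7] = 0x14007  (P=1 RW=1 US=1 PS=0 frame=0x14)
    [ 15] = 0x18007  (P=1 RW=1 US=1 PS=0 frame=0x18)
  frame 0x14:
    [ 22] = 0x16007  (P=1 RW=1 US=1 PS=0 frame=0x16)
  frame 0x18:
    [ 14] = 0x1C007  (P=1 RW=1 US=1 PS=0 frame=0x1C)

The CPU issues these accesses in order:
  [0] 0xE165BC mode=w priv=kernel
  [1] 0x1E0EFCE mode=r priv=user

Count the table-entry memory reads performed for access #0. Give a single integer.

Trace:
#0 VA=0xE165BC (w,kernel):
  L0: frame=0x12 idx=7 entry=0x14007 [P=1 RW=1 US=1 PS=0]
  L1: frame=0x14 idx=22 entry=0x16007 [P=1 RW=1 US=1 PS=0]
  → PA=0x165BC  (2 entries read)
#1 VA=0x1E0EFCE (r,user):
  L0: frame=0x12 idx=15 entry=0x18007 [P=1 RW=1 US=1 PS=0]
  L1: frame=0x18 idx=14 entry=0x1C007 [P=1 RW=1 US=1 PS=0]
  → PA=0x1CFCE  (2 entries read)

Entries read for #0: 2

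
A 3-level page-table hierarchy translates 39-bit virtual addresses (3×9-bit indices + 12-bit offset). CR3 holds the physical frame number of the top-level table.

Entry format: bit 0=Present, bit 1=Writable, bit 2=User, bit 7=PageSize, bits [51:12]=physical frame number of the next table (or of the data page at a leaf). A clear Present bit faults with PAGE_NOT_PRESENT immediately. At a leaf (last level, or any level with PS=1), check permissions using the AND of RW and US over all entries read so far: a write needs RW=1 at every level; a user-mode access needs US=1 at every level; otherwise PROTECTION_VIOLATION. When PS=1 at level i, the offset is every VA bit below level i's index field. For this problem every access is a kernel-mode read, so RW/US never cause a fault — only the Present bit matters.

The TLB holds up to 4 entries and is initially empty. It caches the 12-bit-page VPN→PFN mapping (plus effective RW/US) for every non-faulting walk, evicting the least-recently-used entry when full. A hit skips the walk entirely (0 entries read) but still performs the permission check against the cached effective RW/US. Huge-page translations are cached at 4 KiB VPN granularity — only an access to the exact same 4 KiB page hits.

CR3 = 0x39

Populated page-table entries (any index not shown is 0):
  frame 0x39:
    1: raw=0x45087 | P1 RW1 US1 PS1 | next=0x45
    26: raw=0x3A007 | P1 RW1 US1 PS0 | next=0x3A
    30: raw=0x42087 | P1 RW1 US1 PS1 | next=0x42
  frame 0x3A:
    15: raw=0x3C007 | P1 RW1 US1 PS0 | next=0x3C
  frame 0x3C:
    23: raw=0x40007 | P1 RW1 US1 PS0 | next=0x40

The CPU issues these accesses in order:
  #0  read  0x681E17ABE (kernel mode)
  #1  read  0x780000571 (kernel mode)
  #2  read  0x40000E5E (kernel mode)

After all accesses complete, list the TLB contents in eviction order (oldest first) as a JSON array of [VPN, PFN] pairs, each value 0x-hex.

Per-access translation:
#0 VA=0x681E17ABE (r,kernel):
  L0 @0x39[26] → 0x3A007  P=1,RW=1,US=1,PS=0
  L1 @0x3A[15] → 0x3C007  P=1,RW=1,US=1,PS=0
  L2 @0x3C[23] → 0x40007  P=1,RW=1,US=1,PS=0
  → PA=0x40ABE  (3 entries read)
#1 VA=0x780000571 (r,kernel):
  L0 @0x39[30] → 0x42087  P=1,RW=1,US=1,PS=1
  → PA=0x42571 (huge @L0)  (1 entries read)
#2 VA=0x40000E5E (r,kernel):
  L0 @0x39[1] → 0x45087  P=1,RW=1,US=1,PS=1
  → PA=0x45E5E (huge @L0)  (1 entries read)

TLB: [["0x681E17", "0x40"], ["0x780000", "0x42"], ["0x40000", "0x45"]]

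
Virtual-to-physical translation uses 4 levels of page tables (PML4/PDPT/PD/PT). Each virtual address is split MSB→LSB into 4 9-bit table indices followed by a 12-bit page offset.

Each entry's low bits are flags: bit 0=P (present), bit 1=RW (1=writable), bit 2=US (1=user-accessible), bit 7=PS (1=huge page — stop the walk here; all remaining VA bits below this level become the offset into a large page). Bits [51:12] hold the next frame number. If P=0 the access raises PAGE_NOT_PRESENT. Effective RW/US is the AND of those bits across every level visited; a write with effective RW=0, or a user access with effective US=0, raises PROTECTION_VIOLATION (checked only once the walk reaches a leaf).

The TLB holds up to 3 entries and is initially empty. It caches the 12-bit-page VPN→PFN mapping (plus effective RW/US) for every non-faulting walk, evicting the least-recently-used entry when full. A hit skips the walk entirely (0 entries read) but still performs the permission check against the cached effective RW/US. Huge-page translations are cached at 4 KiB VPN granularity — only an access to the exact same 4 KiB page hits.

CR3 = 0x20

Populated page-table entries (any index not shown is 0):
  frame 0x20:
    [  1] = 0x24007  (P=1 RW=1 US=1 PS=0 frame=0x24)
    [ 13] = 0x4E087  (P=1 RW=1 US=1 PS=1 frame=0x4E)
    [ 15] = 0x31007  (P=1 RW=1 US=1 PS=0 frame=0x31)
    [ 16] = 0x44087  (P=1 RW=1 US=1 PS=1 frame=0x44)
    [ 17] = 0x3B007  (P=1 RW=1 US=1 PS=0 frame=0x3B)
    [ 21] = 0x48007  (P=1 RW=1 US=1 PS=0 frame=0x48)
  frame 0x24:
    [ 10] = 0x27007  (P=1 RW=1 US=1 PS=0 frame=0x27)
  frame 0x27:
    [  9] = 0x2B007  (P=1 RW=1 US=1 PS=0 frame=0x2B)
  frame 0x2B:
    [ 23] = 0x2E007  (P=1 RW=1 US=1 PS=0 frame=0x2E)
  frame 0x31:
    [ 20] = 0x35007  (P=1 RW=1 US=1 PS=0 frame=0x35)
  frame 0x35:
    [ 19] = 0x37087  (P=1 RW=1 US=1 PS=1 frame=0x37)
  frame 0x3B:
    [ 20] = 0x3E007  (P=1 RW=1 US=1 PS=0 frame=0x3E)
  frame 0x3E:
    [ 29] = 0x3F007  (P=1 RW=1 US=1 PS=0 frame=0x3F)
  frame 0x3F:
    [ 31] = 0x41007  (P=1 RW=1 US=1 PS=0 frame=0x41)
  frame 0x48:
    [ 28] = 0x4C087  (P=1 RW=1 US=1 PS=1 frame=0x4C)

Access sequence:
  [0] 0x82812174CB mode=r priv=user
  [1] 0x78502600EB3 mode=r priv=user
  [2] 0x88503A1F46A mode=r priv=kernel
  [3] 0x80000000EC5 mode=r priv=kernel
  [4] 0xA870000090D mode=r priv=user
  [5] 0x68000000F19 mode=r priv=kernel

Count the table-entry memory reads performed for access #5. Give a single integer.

Per-access translation:
#0 VA=0x82812174CB (r,user):
  lvl0: tbl 0x20, slot 1 ⇒ 0x24007 (P1/RW1/US1/PS0)
  lvl1: tbl 0x24, slot 10 ⇒ 0x27007 (P1/RW1/US1/PS0)
  lvl2: tbl 0x27, slot 9 ⇒ 0x2B007 (P1/RW1/US1/PS0)
  lvl3: tbl 0x2B, slot 23 ⇒ 0x2E007 (P1/RW1/US1/PS0)
  → PA=0x2E4CB  (4 entries read)
#1 VA=0x78502600EB3 (r,user):
  lvl0: tbl 0x20, slot 15 ⇒ 0x31007 (P1/RW1/US1/PS0)
  lvl1: tbl 0x31, slot 20 ⇒ 0x35007 (P1/RW1/US1/PS0)
  lvl2: tbl 0x35, slot 19 ⇒ 0x37087 (P1/RW1/US1/PS1)
  → PA=0x37EB3 (huge @L2)  (3 entries read)
#2 VA=0x88503A1F46A (r,kernel):
  lvl0: tbl 0x20, slot 17 ⇒ 0x3B007 (P1/RW1/US1/PS0)
  lvl1: tbl 0x3B, slot 20 ⇒ 0x3E007 (P1/RW1/US1/PS0)
  lvl2: tbl 0x3E, slot 29 ⇒ 0x3F007 (P1/RW1/US1/PS0)
  lvl3: tbl 0x3F, slot 31 ⇒ 0x41007 (P1/RW1/US1/PS0)
  → PA=0x4146A  (4 entries read)
#3 VA=0x80000000EC5 (r,kernel):
  lvl0: tbl 0x20, slot 16 ⇒ 0x44087 (P1/RW1/US1/PS1)
  → PA=0x44EC5 (huge @L0)  (1 entries read)
#4 VA=0xA870000090D (r,user):
  lvl0: tbl 0x20, slot 21 ⇒ 0x48007 (P1/RW1/US1/PS0)
  lvl1: tbl 0x48, slot 28 ⇒ 0x4C087 (P1/RW1/US1/PS1)
  → PA=0x4C90D (huge @L1)  (2 entries read)
#5 VA=0x68000000F19 (r,kernel):
  lvl0: tbl 0x20, slot 13 ⇒ 0x4E087 (P1/RW1/US1/PS1)
  → PA=0x4EF19 (huge @L0)  (1 entries read)

Entries read for #5: 1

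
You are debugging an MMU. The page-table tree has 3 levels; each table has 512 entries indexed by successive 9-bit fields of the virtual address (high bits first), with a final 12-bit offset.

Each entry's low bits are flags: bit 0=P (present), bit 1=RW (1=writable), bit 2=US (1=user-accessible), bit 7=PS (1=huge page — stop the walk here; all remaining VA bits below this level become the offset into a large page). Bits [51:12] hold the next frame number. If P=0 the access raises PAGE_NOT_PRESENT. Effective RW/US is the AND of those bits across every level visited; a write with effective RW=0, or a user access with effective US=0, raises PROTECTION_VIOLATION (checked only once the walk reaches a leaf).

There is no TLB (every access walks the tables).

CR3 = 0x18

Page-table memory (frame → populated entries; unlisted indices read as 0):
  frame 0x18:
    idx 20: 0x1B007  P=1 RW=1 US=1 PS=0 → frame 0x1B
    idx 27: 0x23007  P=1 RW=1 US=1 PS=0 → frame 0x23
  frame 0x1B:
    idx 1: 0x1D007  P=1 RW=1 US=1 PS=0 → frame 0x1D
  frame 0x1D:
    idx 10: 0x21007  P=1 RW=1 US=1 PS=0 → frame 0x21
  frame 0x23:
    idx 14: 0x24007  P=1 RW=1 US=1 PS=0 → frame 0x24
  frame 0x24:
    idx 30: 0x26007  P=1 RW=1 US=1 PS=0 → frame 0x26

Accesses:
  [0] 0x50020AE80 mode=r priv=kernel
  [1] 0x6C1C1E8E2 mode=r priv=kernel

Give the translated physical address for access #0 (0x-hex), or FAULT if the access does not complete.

Trace:
#0 VA=0x50020AE80 (r,kernel):
  L0: frame=0x18 idx=20 entry=0x1B007 [P=1 RW=1 US=1 PS=0]
  L1: frame=0x1B idx=1 entry=0x1D007 [P=1 RW=1 US=1 PS=0]
  L2: frame=0x1D idx=10 entry=0x21007 [P=1 RW=1 US=1 PS=0]
  ✓ 0x21E80  — 3 lookups
#1 VA=0x6C1C1E8E2 (r,kernel):
  L0: frame=0x18 idx=27 entry=0x23007 [P=1 RW=1 US=1 PS=0]
  L1: frame=0x23 idx=14 entry=0x24007 [P=1 RW=1 US=1 PS=0]
  L2: frame=0x24 idx=30 entry=0x26007 [P=1 RW=1 US=1 PS=0]
  ✓ 0x268E2  — 3 lookups

Access #0 PA: 0x21E80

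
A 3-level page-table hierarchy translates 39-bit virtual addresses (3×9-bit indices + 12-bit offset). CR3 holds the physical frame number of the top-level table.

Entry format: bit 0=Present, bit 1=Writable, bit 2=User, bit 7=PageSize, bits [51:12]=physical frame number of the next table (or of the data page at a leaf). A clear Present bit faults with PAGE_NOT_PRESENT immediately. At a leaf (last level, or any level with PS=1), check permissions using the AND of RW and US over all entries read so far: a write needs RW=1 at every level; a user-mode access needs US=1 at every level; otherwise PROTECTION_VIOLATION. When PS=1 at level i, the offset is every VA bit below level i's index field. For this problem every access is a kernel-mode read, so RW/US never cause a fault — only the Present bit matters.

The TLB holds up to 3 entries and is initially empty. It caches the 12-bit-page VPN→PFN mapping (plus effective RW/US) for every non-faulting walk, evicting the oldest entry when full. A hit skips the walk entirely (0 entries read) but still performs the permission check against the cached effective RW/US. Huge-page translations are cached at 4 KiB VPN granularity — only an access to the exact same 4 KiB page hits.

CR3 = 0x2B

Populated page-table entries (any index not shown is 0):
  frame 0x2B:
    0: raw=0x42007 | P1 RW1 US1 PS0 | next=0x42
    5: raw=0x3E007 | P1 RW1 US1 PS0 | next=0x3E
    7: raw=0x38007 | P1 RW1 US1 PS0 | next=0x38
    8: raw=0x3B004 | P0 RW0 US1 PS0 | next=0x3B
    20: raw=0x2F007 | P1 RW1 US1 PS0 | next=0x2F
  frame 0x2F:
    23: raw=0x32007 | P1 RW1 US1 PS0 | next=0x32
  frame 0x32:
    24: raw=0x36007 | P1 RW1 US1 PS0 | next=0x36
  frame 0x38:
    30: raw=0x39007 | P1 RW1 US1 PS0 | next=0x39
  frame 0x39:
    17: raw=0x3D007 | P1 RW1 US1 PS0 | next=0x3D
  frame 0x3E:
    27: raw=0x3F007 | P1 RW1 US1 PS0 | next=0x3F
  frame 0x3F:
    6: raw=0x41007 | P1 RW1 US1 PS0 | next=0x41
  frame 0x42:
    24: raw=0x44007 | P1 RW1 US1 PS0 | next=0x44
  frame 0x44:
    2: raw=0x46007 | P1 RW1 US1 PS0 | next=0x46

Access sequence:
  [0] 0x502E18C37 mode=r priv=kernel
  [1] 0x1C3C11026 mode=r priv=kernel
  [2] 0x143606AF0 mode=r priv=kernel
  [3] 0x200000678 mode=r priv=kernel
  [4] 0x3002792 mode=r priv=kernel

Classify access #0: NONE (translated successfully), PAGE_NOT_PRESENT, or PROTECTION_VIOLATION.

Trace:
#0 VA=0x502E18C37 (r,kernel):
  lvl0: tbl 0x2B, slot 20 ⇒ 0x2F007 (P1/RW1/US1/PS0)
  lvl1: tbl 0x2F, slot 23 ⇒ 0x32007 (P1/RW1/US1/PS0)
  lvl2: tbl 0x32, slot 24 ⇒ 0x36007 (P1/RW1/US1/PS0)
  ✓ 0x36C37  — 3 lookups
#1 VA=0x1C3C11026 (r,kernel):
  lvl0: tbl 0x2B, slot 7 ⇒ 0x38007 (P1/RW1/US1/PS0)
  lvl1: tbl 0x38, slot 30 ⇒ 0x39007 (P1/RW1/US1/PS0)
  lvl2: tbl 0x39, slot 17 ⇒ 0x3D007 (P1/RW1/US1/PS0)
  ✓ 0x3D026  — 3 lookups
#2 VA=0x143606AF0 (r,kernel):
  lvl0: tbl 0x2B, slot 5 ⇒ 0x3E007 (P1/RW1/US1/PS0)
  lvl1: tbl 0x3E, slot 27 ⇒ 0x3F007 (P1/RW1/US1/PS0)
  lvl2: tbl 0x3F, slot 6 ⇒ 0x41007 (P1/RW1/US1/PS0)
  ✓ 0x41AF0  — 3 lookups
#3 VA=0x200000678 (r,kernel):
  lvl0: tbl 0x2B, slot 8 ⇒ 0x3B004 (P0/RW0/US1/PS0)
  → PAGE_NOT_PRESENT  (1 entries read)
#4 VA=0x3002792 (r,kernel):
  lvl0: tbl 0x2B, slot 0 ⇒ 0x42007 (P1/RW1/US1/PS0)
  lvl1: tbl 0x42, slot 24 ⇒ 0x44007 (P1/RW1/US1/PS0)
  lvl2: tbl 0x44, slot 2 ⇒ 0x46007 (P1/RW1/US1/PS0)
  ✓ 0x46792  — 3 lookups

Access #0 fault: NONE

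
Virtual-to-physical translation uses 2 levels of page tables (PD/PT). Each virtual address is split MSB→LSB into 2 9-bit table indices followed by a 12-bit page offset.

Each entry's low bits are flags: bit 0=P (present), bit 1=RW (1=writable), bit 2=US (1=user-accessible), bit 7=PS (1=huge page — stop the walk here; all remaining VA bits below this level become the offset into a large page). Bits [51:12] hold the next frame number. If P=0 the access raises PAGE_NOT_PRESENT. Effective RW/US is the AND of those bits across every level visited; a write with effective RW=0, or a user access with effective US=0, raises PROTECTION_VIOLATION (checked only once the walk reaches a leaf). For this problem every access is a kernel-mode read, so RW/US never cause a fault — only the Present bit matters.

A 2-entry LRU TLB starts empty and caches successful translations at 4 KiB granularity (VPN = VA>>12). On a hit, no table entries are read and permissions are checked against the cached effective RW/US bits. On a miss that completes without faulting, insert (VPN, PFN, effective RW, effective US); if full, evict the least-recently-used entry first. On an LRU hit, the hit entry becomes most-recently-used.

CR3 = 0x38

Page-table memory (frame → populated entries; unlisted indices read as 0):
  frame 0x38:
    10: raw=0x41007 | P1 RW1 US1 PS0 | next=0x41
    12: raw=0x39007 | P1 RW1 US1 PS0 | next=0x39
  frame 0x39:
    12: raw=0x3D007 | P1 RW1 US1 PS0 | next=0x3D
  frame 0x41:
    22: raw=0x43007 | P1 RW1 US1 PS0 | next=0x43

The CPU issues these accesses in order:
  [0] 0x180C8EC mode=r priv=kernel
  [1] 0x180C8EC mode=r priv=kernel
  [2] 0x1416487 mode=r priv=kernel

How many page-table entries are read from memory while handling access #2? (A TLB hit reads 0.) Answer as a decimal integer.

Trace:
#0 VA=0x180C8EC (r,kernel):
  [0] read 0x38 idx=12: raw=0x39007 flags P=1 W=1 U=1 S=0
  [1] read 0x39 idx=12: raw=0x3D007 flags P=1 W=1 U=1 S=0
  → PA=0x3D8EC  (2 entries read)
#1 VA=0x180C8EC (r,kernel):
  TLB hit vpn=0x180C → PA=0x3D8EC
#2 VA=0x1416487 (r,kernel):
  [0] read 0x38 idx=10: raw=0x41007 flags P=1 W=1 U=1 S=0
  [1] read 0x41 idx=22: raw=0x43007 flags P=1 W=1 U=1 S=0
  → PA=0x43487  (2 entries read)

Entries read for #2: 2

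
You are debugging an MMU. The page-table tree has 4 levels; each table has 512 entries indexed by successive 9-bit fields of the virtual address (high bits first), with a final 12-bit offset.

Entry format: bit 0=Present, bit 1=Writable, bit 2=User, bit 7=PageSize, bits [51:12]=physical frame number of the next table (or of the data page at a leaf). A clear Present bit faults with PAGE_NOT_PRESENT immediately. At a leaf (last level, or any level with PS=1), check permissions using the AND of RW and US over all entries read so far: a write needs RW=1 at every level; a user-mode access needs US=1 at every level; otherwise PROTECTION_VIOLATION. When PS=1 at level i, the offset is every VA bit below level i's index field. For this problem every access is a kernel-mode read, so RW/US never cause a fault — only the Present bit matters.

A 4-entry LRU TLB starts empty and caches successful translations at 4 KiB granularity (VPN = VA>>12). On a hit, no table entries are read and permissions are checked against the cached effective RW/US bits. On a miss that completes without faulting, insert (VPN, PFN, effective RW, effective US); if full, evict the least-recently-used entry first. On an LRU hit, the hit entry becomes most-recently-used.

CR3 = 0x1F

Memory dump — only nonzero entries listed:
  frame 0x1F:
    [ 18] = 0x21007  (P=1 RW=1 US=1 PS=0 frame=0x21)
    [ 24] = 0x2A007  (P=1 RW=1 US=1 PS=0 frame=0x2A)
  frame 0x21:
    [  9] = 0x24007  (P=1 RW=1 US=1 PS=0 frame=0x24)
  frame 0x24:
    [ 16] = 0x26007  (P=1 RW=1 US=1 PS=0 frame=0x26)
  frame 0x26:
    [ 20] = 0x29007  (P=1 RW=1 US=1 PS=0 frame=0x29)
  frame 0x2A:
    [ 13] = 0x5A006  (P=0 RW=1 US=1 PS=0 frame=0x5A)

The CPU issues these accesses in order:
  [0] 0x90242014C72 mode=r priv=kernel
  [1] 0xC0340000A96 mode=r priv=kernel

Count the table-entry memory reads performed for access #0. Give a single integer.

Walk each access:
#0 VA=0x90242014C72 (r,kernel):
  [0] read 0x1F idx=18: raw=0x21007 flags P=1 W=1 U=1 S=0
  [1] read 0x21 idx=9: raw=0x24007 flags P=1 W=1 U=1 S=0
  [2] read 0x24 idx=16: raw=0x26007 flags P=1 W=1 U=1 S=0
  [3] read 0x26 idx=20: raw=0x29007 flags P=1 W=1 U=1 S=0
  ✓ 0x29C72  — 4 lookups
#1 VA=0xC0340000A96 (r,kernel):
  [0] read 0x1F idx=24: raw=0x2A007 flags P=1 W=1 U=1 S=0
  [1] read 0x2A idx=13: raw=0x5A006 flags P=0 W=1 U=1 S=0
  ✗ PAGE_NOT_PRESENT  [2 reads]

Entries read for #0: 4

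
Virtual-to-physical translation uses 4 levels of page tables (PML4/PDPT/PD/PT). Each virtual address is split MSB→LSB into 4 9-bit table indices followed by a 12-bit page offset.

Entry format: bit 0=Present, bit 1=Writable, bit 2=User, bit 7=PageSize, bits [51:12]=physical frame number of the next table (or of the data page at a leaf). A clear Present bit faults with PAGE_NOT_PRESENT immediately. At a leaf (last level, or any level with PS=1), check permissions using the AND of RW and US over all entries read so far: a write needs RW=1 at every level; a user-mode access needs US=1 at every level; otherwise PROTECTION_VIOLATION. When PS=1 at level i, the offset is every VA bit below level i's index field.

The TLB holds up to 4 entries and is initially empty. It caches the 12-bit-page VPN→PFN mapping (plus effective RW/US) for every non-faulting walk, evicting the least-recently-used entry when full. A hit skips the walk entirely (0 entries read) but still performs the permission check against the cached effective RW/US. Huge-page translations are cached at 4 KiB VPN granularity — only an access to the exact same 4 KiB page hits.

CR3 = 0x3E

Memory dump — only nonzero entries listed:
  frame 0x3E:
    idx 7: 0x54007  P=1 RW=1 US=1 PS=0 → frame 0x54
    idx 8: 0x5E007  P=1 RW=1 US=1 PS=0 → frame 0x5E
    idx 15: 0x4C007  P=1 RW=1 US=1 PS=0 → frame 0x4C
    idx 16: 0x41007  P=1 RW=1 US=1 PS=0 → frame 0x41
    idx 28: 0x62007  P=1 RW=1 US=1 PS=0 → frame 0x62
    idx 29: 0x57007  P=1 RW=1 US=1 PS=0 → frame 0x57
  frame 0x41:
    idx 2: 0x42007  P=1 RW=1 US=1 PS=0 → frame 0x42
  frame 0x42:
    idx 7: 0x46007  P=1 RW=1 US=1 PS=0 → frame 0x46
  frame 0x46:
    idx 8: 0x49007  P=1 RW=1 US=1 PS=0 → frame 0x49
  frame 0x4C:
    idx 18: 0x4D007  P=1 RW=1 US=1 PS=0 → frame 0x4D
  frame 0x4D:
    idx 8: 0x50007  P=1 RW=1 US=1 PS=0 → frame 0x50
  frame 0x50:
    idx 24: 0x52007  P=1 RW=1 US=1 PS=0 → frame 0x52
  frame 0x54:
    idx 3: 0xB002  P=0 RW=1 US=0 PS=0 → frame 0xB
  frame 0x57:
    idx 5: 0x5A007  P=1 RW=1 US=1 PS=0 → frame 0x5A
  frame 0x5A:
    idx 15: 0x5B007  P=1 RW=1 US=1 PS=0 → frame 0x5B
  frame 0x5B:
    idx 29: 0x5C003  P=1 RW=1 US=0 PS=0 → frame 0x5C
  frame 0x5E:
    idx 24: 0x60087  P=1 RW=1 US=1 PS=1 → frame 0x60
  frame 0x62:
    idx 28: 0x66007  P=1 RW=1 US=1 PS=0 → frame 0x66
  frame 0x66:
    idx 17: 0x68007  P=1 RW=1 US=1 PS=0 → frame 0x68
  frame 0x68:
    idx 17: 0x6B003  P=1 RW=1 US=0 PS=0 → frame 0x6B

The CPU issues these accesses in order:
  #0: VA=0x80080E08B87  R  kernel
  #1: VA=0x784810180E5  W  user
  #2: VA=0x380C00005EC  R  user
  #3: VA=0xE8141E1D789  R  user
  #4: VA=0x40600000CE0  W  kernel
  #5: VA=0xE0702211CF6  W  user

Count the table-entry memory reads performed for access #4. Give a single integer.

Per-access translation:
#0 VA=0x80080E08B87 (r,kernel):
  [0] read 0x3E idx=16: raw=0x41007 flags P=1 W=1 U=1 S=0
  [1] read 0x41 idx=2: raw=0x42007 flags P=1 W=1 U=1 S=0
  [2] read 0x42 idx=7: raw=0x46007 flags P=1 W=1 U=1 S=0
  [3] read 0x46 idx=8: raw=0x49007 flags P=1 W=1 U=1 S=0
  ⇒ phys 0x49B87  [4 reads]
#1 VA=0x784810180E5 (w,user):
  [0] read 0x3E idx=15: raw=0x4C007 flags P=1 W=1 U=1 S=0
  [1] read 0x4C idx=18: raw=0x4D007 flags P=1 W=1 U=1 S=0
  [2] read 0x4D idx=8: raw=0x50007 flags P=1 W=1 U=1 S=0
  [3] read 0x50 idx=24: raw=0x52007 flags P=1 W=1 U=1 S=0
  ⇒ phys 0x520E5  [4 reads]
#2 VA=0x380C00005EC (r,user):
  [0] read 0x3E idx=7: raw=0x54007 flags P=1 W=1 U=1 S=0
  [1] read 0x54 idx=3: raw=0xB002 flags P=0 W=1 U=0 S=0
  → PAGE_NOT_PRESENT  (2 entries read)
#3 VA=0xE8141E1D789 (r,user):
  [0] read 0x3E idx=29: raw=0x57007 flags P=1 W=1 U=1 S=0
  [1] read 0x57 idx=5: raw=0x5A007 flags P=1 W=1 U=1 S=0
  [2] read 0x5A idx=15: raw=0x5B007 flags P=1 W=1 U=1 S=0
  [3] read 0x5B idx=29: raw=0x5C003 flags P=1 W=1 U=0 S=0
  → PROTECTION_VIOLATION  (4 entries read)
#4 VA=0x40600000CE0 (w,kernel):
  [0] read 0x3E idx=8: raw=0x5E007 flags P=1 W=1 U=1 S=0
  [1] read 0x5E idx=24: raw=0x60087 flags P=1 W=1 U=1 S=1
  ⇒ phys 0x60CE0 (huge @L1)  [2 reads]
#5 VA=0xE0702211CF6 (w,user):
  [0] read 0x3E idx=28: raw=0x62007 flags P=1 W=1 U=1 S=0
  [1] read 0x62 idx=28: raw=0x66007 flags P=1 W=1 U=1 S=0
  [2] read 0x66 idx=17: raw=0x68007 flags P=1 W=1 U=1 S=0
  [3] read 0x68 idx=17: raw=0x6B003 flags P=1 W=1 U=0 S=0
  → PROTECTION_VIOLATION  (4 entries read)

Entries read for #4: 2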